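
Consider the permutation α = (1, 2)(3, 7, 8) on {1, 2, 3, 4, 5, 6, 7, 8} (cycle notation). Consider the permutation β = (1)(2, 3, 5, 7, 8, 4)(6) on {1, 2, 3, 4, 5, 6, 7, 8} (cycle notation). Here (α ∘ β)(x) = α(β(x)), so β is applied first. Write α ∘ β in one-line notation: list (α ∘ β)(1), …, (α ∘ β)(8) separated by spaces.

Chase each element through β then α: 1 → 1 → 2; 2 → 3 → 7; 3 → 5 → 5; 4 → 2 → 1; 5 → 7 → 8; 6 → 6 → 6; 7 → 8 → 3; 8 → 4 → 4.
So α ∘ β in one-line form is 2 7 5 1 8 6 3 4.

2 7 5 1 8 6 3 4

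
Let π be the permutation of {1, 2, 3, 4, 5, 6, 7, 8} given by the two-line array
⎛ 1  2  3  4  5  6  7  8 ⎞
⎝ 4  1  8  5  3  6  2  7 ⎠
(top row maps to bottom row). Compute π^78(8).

7

Tracing 8 → 7 → … returns to 8 after 7 steps, so 8 lies in a 7-cycle (1 4 5 3 8 7 2).
On a 7-cycle, π^7 is the identity, so π^78 = π^1 there (78 ≡ 1 mod 7).
Advancing 1 step from 8: 8 → 7.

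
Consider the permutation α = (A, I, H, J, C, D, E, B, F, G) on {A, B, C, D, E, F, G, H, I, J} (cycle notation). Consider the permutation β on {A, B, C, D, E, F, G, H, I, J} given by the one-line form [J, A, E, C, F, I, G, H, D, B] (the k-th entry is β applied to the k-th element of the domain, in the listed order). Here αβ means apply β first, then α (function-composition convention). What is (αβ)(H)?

J

(αβ)(H) = α(β(H)). β(H) = H, then α(H) = J. So (αβ)(H) = J.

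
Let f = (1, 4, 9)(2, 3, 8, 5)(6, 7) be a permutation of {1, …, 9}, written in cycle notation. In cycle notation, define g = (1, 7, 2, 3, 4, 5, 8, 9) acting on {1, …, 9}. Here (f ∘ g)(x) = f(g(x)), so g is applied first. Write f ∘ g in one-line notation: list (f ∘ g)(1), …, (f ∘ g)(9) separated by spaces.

(f ∘ g)(x) = f(g(x)). Computing each image: f(g(1)) = f(7) = 6, f(g(2)) = f(3) = 8, f(g(3)) = f(4) = 9, f(g(4)) = f(5) = 2, f(g(5)) = f(8) = 5, f(g(6)) = f(6) = 7, f(g(7)) = f(2) = 3, f(g(8)) = f(9) = 1, f(g(9)) = f(1) = 4.
Hence f ∘ g = [6 8 9 2 5 7 3 1 4].

6 8 9 2 5 7 3 1 4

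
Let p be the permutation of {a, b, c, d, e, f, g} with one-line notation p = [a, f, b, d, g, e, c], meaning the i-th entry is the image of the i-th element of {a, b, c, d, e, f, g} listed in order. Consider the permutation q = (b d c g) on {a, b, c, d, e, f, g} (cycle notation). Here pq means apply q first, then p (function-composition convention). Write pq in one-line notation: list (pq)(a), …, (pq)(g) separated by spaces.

a d c b g e f

(pq)(x) = p(q(x)). Computing each image: p(q(a)) = p(a) = a, p(q(b)) = p(d) = d, p(q(c)) = p(g) = c, p(q(d)) = p(c) = b, p(q(e)) = p(e) = g, p(q(f)) = p(f) = e, p(q(g)) = p(b) = f.
Hence pq = [a d c b g e f].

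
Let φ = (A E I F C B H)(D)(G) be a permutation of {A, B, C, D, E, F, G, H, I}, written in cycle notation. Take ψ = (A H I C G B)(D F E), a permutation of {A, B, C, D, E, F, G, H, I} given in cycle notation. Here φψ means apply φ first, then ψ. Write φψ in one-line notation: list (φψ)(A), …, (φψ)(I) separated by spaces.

Chase each element through φ then ψ: A → E → D; B → H → I; C → B → A; D → D → F; E → I → C; F → C → G; G → G → B; H → A → H; I → F → E.
So φψ in one-line form is D I A F C G B H E.

D I A F C G B H E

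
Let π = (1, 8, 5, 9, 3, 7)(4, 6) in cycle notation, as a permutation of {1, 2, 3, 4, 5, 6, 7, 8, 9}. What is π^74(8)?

9

8 lies in the 6-cycle (1, 8, 5, 9, 3, 7).
On a 6-cycle, π^6 is the identity, so π^74 = π^2 there (74 ≡ 2 mod 6).
Advancing 2 steps from 8: 8 → 5 → 9.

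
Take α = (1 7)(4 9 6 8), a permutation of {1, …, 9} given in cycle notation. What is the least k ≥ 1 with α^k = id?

4

The disjoint cycles have lengths 4, 2, 1, 1, 1.
Since disjoint cycles commute, ord(α) = lcm(4, 2) = 4.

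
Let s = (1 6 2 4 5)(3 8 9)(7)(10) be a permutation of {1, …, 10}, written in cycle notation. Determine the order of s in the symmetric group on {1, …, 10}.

15

The disjoint cycles have lengths 5, 3, 1, 1.
Since disjoint cycles commute, ord(s) = lcm(5, 3) = 15.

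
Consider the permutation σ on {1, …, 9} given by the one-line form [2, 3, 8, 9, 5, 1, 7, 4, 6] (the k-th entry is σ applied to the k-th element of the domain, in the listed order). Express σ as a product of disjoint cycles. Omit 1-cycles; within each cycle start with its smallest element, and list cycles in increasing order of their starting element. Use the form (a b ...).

Iterating σ from 1 gives 1 → 2 → 3 → 8 → 4 → 9 → 6 → 1; that is the 7-cycle (1 2 3 8 4 9 6).
Repeating from the next unused element and collecting all non-trivial cycles gives (1 2 3 8 4 9 6).

(1 2 3 8 4 9 6)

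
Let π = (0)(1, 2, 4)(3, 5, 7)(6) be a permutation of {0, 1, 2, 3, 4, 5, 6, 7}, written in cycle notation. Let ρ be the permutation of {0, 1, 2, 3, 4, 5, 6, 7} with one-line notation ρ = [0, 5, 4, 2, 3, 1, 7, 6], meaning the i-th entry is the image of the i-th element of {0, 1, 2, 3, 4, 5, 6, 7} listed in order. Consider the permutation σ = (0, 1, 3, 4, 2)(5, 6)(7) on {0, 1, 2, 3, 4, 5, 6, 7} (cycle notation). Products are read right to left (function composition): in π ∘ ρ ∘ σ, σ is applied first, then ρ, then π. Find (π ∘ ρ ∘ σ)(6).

Apply the permutations in order: σ(6) = 5, then ρ(5) = 1, then π(1) = 2. So (π ∘ ρ ∘ σ)(6) = 2.

2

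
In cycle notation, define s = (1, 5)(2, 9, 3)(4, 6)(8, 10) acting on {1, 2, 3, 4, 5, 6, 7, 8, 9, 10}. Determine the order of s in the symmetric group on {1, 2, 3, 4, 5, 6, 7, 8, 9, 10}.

6

The cycle type of s is (3, 2, 2, 2, 1).
Since disjoint cycles commute, ord(s) = lcm(3, 2, 2, 2) = 6.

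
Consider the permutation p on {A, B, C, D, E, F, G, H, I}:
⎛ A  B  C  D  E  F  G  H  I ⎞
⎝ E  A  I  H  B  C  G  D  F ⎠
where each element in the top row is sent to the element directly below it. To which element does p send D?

The entry below D in the array is H, so p(D) = H.

H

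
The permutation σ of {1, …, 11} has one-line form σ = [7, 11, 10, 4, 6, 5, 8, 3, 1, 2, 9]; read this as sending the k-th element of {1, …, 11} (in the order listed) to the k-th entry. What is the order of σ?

Writing σ as disjoint cycles, the cycle lengths are 8, 2, 1.
The order of σ is the least common multiple of its cycle lengths: lcm(8, 2) = 8.

8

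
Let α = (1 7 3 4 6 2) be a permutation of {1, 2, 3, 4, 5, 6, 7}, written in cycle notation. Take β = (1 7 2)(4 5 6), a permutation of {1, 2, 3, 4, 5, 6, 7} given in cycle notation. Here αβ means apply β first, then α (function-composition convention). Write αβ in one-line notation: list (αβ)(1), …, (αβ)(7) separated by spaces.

3 7 4 5 2 6 1

(αβ)(x) = α(β(x)). Computing each image: α(β(1)) = α(7) = 3, α(β(2)) = α(1) = 7, α(β(3)) = α(3) = 4, α(β(4)) = α(5) = 5, α(β(5)) = α(6) = 2, α(β(6)) = α(4) = 6, α(β(7)) = α(2) = 1.
Hence αβ = [3 7 4 5 2 6 1].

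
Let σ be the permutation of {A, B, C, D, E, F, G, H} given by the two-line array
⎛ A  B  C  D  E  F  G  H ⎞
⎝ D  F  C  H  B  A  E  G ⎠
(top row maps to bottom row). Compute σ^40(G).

D

Tracing G → E → … returns to G after 7 steps, so G lies in a 7-cycle (A, D, H, G, E, B, F).
On a 7-cycle, σ^7 is the identity, so σ^40 = σ^5 there (40 ≡ 5 mod 7).
Advancing 5 steps from G: G → E → B → F → A → D.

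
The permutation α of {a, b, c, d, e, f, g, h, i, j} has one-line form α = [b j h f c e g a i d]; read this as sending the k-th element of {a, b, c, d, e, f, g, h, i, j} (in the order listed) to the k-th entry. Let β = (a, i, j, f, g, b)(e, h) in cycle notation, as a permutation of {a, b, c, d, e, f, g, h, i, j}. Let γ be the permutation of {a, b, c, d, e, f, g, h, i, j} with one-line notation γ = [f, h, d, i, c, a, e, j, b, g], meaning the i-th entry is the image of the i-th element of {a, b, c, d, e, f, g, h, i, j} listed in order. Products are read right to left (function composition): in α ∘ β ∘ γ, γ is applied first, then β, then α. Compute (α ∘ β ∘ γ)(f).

i

Chase f: γ(f) = a; β(a) = i; α(i) = i. Hence (α ∘ β ∘ γ)(f) = i.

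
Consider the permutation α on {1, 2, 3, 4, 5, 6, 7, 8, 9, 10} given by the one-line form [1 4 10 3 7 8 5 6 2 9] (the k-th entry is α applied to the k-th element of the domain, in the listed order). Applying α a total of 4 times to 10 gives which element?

3

Tracing 10 → 9 → … returns to 10 after 5 steps, so 10 lies in a 5-cycle (2, 4, 3, 10, 9).
Advancing 4 steps from 10: 10 → 9 → 2 → 4 → 3.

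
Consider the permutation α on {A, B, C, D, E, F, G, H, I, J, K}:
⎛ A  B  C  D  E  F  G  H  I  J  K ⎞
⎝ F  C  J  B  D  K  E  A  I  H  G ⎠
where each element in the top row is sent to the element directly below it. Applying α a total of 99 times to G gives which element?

K

Tracing G → E → … returns to G after 10 steps, so G lies in a 10-cycle (A, F, K, G, E, D, B, C, J, H).
On a 10-cycle, α^10 is the identity, so α^99 = α^9 there (99 ≡ 9 mod 10).
Advancing 9 steps from G: G → E → D → B → C → J → H → A → F → K.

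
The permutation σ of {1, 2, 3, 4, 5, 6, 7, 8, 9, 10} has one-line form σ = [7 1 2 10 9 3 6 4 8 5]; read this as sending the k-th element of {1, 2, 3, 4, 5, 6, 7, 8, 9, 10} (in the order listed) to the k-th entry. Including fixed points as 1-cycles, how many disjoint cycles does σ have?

The cycle decomposition is (1, 7, 6, 3, 2)(4, 10, 5, 9, 8), which has 2 cycles (counting 1-cycles).

2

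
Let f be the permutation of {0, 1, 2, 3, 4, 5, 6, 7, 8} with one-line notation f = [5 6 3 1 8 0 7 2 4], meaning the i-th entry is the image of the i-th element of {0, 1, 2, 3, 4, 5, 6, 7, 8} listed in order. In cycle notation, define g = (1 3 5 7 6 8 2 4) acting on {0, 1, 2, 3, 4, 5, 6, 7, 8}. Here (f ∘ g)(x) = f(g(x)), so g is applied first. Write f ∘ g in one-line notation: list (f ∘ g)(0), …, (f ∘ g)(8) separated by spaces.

(f ∘ g)(x) = f(g(x)). Computing each image: f(g(0)) = f(0) = 5, f(g(1)) = f(3) = 1, f(g(2)) = f(4) = 8, f(g(3)) = f(5) = 0, f(g(4)) = f(1) = 6, f(g(5)) = f(7) = 2, f(g(6)) = f(8) = 4, f(g(7)) = f(6) = 7, f(g(8)) = f(2) = 3.
Hence f ∘ g = [5 1 8 0 6 2 4 7 3].

5 1 8 0 6 2 4 7 3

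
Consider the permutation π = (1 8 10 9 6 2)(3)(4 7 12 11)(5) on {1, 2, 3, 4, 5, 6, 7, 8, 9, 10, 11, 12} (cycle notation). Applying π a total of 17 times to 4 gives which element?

7

4 lies in the 4-cycle (4 7 12 11).
Since the cycle has length 4, π^17 acts on it the same as π^1 (17 mod 4 = 1).
Advancing 1 step from 4: 4 → 7.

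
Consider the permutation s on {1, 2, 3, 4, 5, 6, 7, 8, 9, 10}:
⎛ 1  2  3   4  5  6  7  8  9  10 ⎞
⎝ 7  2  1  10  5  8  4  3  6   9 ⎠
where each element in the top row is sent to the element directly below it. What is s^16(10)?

10

Tracing 10 → 9 → … returns to 10 after 8 steps, so 10 lies in an 8-cycle (1, 7, 4, 10, 9, 6, 8, 3).
Since the cycle has length 8, s^16 acts on it the same as s^0 (16 mod 8 = 0).
So s^16(10) = 10.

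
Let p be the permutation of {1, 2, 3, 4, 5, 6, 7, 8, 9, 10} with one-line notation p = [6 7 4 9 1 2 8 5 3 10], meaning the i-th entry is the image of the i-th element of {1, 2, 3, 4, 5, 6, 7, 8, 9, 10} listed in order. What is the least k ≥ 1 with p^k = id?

6

The disjoint-cycle form of p has cycle lengths 6, 3, 1.
The order of p is the least common multiple of its cycle lengths: lcm(6, 3) = 6.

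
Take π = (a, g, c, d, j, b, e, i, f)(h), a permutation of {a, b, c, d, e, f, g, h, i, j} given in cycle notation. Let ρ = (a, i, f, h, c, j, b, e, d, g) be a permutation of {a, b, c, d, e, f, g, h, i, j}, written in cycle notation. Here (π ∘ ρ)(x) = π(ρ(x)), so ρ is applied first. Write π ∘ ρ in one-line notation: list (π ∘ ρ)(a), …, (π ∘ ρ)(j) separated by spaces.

f i b c j h g d a e

For each element, apply ρ then π: a → i → f; b → e → i; c → j → b; d → g → c; e → d → j; f → h → h; g → a → g; h → c → d; i → f → a; j → b → e.
So π ∘ ρ in one-line form is f i b c j h g d a e.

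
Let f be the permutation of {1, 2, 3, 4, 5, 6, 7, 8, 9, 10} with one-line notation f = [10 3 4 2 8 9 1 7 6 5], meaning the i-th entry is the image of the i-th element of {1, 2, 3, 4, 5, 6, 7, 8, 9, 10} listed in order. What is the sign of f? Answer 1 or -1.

-1

In disjoint-cycle form the cycle lengths are 5, 3, 2.
A cycle of length ℓ contributes ℓ−1 transpositions, so f is a product of 4 + 2 + 1 = 7 transpositions — odd.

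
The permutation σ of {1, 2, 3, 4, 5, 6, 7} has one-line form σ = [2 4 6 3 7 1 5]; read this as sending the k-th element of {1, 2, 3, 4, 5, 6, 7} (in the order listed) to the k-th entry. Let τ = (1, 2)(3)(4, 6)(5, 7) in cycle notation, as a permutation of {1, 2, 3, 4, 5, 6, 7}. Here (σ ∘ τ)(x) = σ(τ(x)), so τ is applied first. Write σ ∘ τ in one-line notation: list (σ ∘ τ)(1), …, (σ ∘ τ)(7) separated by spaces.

(σ ∘ τ)(x) = σ(τ(x)). Computing each image: σ(τ(1)) = σ(2) = 4, σ(τ(2)) = σ(1) = 2, σ(τ(3)) = σ(3) = 6, σ(τ(4)) = σ(6) = 1, σ(τ(5)) = σ(7) = 5, σ(τ(6)) = σ(4) = 3, σ(τ(7)) = σ(5) = 7.
Hence σ ∘ τ = [4 2 6 1 5 3 7].

4 2 6 1 5 3 7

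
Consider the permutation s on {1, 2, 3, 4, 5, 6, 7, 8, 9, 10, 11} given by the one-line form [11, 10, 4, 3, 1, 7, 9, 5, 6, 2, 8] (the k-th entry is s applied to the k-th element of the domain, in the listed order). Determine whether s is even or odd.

odd

In disjoint-cycle form the cycle lengths are 4, 3, 2, 2.
A cycle is odd iff its length is even; s has 3 even-length cycles, so sgn(s) = (−1)^3 and s is odd.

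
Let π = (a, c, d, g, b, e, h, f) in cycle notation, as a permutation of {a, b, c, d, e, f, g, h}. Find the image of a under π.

a appears in (a, c, d, g, b, e, h, f); the next entry (wrapping around) is c.

c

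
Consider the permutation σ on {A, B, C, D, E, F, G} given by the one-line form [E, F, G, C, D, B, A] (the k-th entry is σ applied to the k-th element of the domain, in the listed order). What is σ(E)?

E is element number 5 of the domain, and entry number 5 of the one-line form is D, so σ(E) = D.

D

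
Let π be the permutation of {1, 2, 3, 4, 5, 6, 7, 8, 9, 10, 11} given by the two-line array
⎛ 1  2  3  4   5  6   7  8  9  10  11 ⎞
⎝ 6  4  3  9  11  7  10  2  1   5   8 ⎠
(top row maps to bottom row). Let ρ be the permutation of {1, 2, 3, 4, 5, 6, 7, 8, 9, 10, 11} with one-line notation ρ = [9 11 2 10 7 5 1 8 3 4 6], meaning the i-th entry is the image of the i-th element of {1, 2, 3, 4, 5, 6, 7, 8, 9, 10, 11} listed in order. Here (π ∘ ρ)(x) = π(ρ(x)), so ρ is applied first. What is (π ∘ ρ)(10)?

9

First apply ρ: ρ(10) = 4, then π(4) = 9. Thus (π ∘ ρ)(10) = 9.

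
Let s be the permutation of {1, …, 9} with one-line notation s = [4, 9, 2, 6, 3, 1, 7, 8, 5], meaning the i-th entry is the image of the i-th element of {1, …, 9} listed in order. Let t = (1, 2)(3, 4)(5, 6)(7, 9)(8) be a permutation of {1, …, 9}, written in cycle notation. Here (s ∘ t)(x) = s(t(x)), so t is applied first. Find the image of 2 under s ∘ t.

t(2) = 1, then s(1) = 4; composing gives (s ∘ t)(2) = 4.

4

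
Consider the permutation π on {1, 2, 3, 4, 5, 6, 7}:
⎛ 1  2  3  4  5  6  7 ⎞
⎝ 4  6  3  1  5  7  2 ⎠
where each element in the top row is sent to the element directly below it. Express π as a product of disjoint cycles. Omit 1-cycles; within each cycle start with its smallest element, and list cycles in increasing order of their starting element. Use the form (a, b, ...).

(1, 4)(2, 6, 7)

From 1: 1 → 4 → 1, closing the cycle (1, 4).
Continuing from each remaining unvisited element yields (1, 4)(2, 6, 7).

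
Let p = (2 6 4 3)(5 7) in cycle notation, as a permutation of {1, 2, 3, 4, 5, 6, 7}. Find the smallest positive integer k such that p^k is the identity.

4

The cycle type of p is (4, 2, 1).
The order of p is the least common multiple of its cycle lengths: lcm(4, 2) = 4.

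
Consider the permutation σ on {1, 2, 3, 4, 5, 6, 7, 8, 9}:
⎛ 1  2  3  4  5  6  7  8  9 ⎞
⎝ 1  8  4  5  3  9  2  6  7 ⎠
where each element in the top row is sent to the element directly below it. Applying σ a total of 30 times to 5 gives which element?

5

Tracing 5 → 3 → … returns to 5 after 3 steps, so 5 lies in a 3-cycle (3, 4, 5).
On a 3-cycle, σ^3 is the identity, so σ^30 = σ^0 there (30 ≡ 0 mod 3).
So σ^30(5) = 5.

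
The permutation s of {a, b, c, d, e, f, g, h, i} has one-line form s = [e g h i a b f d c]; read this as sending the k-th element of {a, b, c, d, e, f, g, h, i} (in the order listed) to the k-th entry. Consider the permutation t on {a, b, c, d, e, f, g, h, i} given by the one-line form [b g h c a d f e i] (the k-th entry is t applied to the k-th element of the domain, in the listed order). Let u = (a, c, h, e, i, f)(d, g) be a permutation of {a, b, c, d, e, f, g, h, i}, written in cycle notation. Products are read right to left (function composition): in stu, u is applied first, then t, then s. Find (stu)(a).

Apply the permutations in order: u(a) = c, then t(c) = h, then s(h) = d. So (stu)(a) = d.

d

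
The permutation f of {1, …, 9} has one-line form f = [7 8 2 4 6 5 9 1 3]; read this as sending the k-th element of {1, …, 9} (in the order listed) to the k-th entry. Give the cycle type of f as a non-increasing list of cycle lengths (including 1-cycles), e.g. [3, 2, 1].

The disjoint cycles are (1, 7, 9, 3, 2, 8)(4)(5, 6), with lengths 6, 2, 1 in non-increasing order.

[6, 2, 1]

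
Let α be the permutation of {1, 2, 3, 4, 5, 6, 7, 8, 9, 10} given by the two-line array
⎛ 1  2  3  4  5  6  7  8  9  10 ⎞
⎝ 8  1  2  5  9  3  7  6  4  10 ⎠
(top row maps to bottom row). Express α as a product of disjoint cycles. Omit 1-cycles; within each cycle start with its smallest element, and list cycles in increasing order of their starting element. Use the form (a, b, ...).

Start at 1 and follow images: 1 → 8 → 6 → 3 → 2 → 1, giving the cycle (1, 8, 6, 3, 2).
Repeating from the next unused element and collecting all non-trivial cycles gives (1, 8, 6, 3, 2)(4, 5, 9).

(1, 8, 6, 3, 2)(4, 5, 9)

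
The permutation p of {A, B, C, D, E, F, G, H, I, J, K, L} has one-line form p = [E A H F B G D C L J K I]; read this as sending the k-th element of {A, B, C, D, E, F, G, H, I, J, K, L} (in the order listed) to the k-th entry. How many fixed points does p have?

2

The fixed points (elements with p(x) = x) are {J, K}, so there are 2.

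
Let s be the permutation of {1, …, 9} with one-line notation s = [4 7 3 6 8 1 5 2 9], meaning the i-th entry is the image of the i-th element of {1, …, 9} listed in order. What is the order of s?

The disjoint-cycle form of s has cycle lengths 4, 3, 1, 1.
The order of s is the least common multiple of its cycle lengths: lcm(4, 3) = 12.

12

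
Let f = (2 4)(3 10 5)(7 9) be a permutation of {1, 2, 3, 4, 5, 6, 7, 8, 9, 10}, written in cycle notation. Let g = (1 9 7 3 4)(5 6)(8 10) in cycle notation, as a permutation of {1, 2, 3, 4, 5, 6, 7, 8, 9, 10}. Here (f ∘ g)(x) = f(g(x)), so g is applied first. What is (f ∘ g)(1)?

7

(f ∘ g)(1) = f(g(1)). g(1) = 9, then f(9) = 7. So (f ∘ g)(1) = 7.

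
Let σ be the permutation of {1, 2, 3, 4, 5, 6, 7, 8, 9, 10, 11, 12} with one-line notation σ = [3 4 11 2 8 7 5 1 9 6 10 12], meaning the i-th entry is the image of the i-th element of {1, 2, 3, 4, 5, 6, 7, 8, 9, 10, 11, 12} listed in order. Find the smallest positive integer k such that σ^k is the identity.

Writing σ as disjoint cycles, the cycle lengths are 8, 2, 1, 1.
The order of σ is the least common multiple of its cycle lengths: lcm(8, 2) = 8.

8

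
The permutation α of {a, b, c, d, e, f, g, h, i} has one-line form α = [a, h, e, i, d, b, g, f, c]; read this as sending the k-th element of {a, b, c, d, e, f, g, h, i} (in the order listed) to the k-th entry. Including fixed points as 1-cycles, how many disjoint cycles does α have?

4

The cycle decomposition is (a)(b h f)(c e d i)(g), which has 4 cycles (counting 1-cycles).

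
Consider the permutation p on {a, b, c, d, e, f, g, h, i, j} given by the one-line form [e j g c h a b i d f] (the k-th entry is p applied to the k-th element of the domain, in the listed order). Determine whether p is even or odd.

In disjoint-cycle form the cycle lengths are 10.
A cycle of length ℓ contributes ℓ−1 transpositions, so p is a product of 9 transpositions — odd.

odd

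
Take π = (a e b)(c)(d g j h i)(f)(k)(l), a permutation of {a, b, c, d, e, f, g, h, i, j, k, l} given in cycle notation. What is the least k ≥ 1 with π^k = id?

15

The cycle type of π is (5, 3, 1, 1, 1, 1).
The order is lcm(5, 3) = 15.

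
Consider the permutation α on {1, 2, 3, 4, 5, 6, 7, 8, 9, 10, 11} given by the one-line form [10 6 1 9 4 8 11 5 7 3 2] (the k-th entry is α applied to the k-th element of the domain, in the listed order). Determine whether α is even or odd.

odd

In disjoint-cycle form the cycle lengths are 8, 3.
A cycle of length ℓ contributes ℓ−1 transpositions, so α is a product of 7 + 2 = 9 transpositions — odd.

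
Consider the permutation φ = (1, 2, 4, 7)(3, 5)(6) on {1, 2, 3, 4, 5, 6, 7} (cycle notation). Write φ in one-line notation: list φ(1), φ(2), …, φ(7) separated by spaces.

2 4 5 7 3 6 1

Reading each image from the cycles: 1↦2, 2↦4, 3↦5, 4↦7, 5↦3, 6↦6, 7↦1.
Listing these in domain order gives 2 4 5 7 3 6 1.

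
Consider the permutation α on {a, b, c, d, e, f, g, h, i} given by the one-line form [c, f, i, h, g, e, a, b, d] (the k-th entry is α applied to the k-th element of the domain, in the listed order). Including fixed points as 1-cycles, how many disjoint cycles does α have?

The cycle decomposition is (a, c, i, d, h, b, f, e, g), which has 1 cycle (counting 1-cycles).

1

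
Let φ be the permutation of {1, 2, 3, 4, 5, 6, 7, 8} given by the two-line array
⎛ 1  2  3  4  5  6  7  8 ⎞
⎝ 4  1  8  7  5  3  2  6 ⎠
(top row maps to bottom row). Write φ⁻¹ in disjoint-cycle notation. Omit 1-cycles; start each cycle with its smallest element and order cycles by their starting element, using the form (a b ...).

The cycle decomposition of φ is (1 4 7 2)(3 8 6).
Reversing each cycle (and rotating so the smallest element leads) gives φ⁻¹ = (1 2 7 4)(3 6 8).

(1 2 7 4)(3 6 8)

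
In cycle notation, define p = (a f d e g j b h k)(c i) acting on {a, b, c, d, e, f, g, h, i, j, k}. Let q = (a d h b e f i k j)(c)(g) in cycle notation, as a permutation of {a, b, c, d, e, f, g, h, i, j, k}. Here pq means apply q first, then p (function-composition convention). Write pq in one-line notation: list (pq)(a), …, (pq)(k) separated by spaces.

e g i k d c j h a f b

Chase each element through q then p: a → d → e; b → e → g; c → c → i; d → h → k; e → f → d; f → i → c; g → g → j; h → b → h; i → k → a; j → a → f; k → j → b.
Collecting the images, pq = [e g i k d c j h a f b].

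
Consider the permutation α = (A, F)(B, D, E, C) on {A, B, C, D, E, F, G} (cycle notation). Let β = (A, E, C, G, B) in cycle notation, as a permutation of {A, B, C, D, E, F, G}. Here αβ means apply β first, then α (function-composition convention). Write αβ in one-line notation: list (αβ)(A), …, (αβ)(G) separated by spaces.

C F G E B A D

For each element, apply β then α: A → E → C; B → A → F; C → G → G; D → D → E; E → C → B; F → F → A; G → B → D.
Collecting the images, αβ = [C F G E B A D].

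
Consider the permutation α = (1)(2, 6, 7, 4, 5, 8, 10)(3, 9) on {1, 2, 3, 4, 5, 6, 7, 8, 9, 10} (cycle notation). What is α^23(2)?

7

2 lies in the 7-cycle (2, 6, 7, 4, 5, 8, 10).
On a 7-cycle, α^7 is the identity, so α^23 = α^2 there (23 ≡ 2 mod 7).
Advancing 2 steps from 2: 2 → 6 → 7.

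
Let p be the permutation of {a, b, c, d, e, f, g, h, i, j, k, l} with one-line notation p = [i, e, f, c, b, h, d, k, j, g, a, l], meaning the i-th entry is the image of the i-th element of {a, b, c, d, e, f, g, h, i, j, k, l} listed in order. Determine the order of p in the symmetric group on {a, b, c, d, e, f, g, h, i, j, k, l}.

18

The disjoint-cycle form of p has cycle lengths 9, 2, 1.
The order is lcm(9, 2) = 18.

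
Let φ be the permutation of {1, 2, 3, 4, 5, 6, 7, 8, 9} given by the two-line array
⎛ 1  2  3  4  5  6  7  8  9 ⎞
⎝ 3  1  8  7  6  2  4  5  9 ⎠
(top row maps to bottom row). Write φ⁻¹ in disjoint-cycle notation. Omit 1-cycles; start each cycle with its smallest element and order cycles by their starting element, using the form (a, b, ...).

(1, 2, 6, 5, 8, 3)(4, 7)

First write φ in disjoint cycles: (1, 3, 8, 5, 6, 2)(4, 7).
Reversing each cycle (and rotating so the smallest element leads) gives φ⁻¹ = (1, 2, 6, 5, 8, 3)(4, 7).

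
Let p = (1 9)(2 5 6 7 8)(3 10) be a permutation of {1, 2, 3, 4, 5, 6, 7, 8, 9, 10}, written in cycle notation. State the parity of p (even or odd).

The cycle lengths are 5, 2, 2, 1.
A cycle is odd iff its length is even; p has 2 even-length cycles, so sgn(p) = (−1)^2 and p is even.

even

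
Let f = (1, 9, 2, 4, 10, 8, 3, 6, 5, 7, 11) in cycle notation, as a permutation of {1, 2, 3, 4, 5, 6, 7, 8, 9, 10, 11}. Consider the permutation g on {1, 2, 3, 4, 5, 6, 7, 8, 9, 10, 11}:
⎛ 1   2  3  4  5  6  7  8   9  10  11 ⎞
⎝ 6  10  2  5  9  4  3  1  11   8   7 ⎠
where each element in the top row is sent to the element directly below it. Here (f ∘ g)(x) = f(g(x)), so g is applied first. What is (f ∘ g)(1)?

5

g(1) = 6, then f(6) = 5; composing gives (f ∘ g)(1) = 5.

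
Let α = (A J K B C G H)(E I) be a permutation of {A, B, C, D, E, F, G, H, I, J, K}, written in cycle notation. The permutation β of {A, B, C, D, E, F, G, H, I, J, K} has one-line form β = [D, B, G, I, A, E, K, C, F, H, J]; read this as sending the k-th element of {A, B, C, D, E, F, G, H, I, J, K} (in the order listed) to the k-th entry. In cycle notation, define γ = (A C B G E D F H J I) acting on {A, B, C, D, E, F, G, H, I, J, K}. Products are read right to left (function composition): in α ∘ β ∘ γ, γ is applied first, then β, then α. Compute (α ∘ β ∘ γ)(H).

Apply the permutations in order: γ(H) = J, then β(J) = H, then α(H) = A. So (α ∘ β ∘ γ)(H) = A.

A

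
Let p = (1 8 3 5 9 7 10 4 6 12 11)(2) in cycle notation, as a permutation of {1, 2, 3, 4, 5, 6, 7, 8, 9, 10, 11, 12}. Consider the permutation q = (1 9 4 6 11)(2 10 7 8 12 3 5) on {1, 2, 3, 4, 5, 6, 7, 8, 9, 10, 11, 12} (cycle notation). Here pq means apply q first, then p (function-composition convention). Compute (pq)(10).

10

q(10) = 7, then p(7) = 10; composing gives (pq)(10) = 10.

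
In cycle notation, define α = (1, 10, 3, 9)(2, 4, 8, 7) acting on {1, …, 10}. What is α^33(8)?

7

8 lies in the 4-cycle (2, 4, 8, 7).
Powers repeat with period 4 on this cycle, and 33 mod 4 = 1, so α^33(8) = α^1(8).
Stepping 1 place around the cycle: 8 → 7.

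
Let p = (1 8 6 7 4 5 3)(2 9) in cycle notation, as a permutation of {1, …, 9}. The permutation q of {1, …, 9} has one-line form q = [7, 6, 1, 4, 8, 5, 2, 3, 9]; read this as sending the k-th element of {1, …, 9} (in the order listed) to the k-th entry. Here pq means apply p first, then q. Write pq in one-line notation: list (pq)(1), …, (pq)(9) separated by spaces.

Chase each element through p then q: 1 → 8 → 3; 2 → 9 → 9; 3 → 1 → 7; 4 → 5 → 8; 5 → 3 → 1; 6 → 7 → 2; 7 → 4 → 4; 8 → 6 → 5; 9 → 2 → 6.
Collecting the images, pq = [3 9 7 8 1 2 4 5 6].

3 9 7 8 1 2 4 5 6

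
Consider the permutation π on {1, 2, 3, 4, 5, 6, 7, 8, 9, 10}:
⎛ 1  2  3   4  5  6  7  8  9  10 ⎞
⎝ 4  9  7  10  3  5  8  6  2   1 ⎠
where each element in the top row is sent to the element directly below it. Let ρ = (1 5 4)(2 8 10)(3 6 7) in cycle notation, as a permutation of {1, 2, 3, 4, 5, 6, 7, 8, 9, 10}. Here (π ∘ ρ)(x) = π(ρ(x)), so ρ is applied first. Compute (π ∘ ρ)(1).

3

(π ∘ ρ)(1) = π(ρ(1)). ρ(1) = 5, then π(5) = 3. So (π ∘ ρ)(1) = 3.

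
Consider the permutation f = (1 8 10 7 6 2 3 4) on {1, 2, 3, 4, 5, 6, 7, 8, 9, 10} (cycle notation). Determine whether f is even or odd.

odd

The cycle lengths are 8, 1, 1.
A cycle is odd iff its length is even; f has 1 even-length cycle, so sgn(f) = (−1)^1 and f is odd.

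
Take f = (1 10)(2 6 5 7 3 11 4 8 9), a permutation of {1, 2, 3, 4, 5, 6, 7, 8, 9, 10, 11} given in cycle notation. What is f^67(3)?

9

3 lies in the 9-cycle (2 6 5 7 3 11 4 8 9).
Powers repeat with period 9 on this cycle, and 67 mod 9 = 4, so f^67(3) = f^4(3).
Stepping 4 places around the cycle: 3 → 11 → 4 → 8 → 9.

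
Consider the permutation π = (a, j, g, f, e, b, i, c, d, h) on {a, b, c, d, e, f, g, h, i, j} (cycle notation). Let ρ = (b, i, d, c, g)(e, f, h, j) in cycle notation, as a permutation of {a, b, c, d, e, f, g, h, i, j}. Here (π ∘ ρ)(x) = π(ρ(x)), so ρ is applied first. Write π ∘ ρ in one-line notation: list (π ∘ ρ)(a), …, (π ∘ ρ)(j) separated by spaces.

j c f d e a i g h b

(π ∘ ρ)(x) = π(ρ(x)). Computing each image: π(ρ(a)) = π(a) = j, π(ρ(b)) = π(i) = c, π(ρ(c)) = π(g) = f, π(ρ(d)) = π(c) = d, π(ρ(e)) = π(f) = e, π(ρ(f)) = π(h) = a, π(ρ(g)) = π(b) = i, π(ρ(h)) = π(j) = g, π(ρ(i)) = π(d) = h, π(ρ(j)) = π(e) = b.
Hence π ∘ ρ = [j c f d e a i g h b].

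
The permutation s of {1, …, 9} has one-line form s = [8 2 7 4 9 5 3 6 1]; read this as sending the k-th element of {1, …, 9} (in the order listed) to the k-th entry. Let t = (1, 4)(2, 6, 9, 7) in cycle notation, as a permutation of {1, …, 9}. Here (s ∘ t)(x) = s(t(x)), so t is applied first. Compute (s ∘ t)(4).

First apply t: t(4) = 1, then s(1) = 8. Thus (s ∘ t)(4) = 8.

8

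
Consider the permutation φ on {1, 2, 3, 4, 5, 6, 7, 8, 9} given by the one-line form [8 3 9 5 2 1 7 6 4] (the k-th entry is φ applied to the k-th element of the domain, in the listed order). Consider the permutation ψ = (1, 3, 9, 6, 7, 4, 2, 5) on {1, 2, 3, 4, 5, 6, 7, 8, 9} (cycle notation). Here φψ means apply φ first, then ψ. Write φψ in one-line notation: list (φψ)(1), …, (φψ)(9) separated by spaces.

For each element, apply φ then ψ: 1 → 8 → 8; 2 → 3 → 9; 3 → 9 → 6; 4 → 5 → 1; 5 → 2 → 5; 6 → 1 → 3; 7 → 7 → 4; 8 → 6 → 7; 9 → 4 → 2.
Collecting the images, φψ = [8 9 6 1 5 3 4 7 2].

8 9 6 1 5 3 4 7 2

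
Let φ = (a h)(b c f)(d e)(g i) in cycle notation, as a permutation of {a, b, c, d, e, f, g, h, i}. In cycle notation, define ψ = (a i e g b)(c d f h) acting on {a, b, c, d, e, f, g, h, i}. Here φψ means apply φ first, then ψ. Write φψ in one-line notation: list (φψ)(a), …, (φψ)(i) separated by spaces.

c d h g f a e i b

Chase each element through φ then ψ: a → h → c; b → c → d; c → f → h; d → e → g; e → d → f; f → b → a; g → i → e; h → a → i; i → g → b.
So φψ in one-line form is c d h g f a e i b.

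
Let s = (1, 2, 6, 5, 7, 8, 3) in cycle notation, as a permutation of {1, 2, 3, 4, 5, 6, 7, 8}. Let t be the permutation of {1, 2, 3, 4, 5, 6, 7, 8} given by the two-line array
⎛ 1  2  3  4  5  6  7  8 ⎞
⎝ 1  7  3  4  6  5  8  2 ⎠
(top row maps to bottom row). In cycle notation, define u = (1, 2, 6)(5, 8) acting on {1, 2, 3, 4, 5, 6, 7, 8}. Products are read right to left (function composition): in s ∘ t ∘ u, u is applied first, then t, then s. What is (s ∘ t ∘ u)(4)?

Apply the permutations in order: u(4) = 4, then t(4) = 4, then s(4) = 4. So (s ∘ t ∘ u)(4) = 4.

4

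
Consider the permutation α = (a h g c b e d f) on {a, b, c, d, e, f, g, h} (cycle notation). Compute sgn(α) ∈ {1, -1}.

The cycle lengths are 8.
A cycle is odd iff its length is even; α has 1 even-length cycle, so sgn(α) = (−1)^1 and α is odd.

-1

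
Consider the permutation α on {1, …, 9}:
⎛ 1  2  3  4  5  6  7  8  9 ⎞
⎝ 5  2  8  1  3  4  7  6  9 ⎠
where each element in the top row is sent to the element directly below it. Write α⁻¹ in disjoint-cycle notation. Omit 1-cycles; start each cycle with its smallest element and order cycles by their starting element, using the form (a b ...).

(1 4 6 8 3 5)

The cycle decomposition of α is (1 5 3 8 6 4).
The inverse reverses every cycle; in canonical form, α⁻¹ = (1 4 6 8 3 5).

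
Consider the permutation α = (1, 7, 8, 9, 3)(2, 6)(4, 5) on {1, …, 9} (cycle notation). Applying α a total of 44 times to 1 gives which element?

3

1 lies in the 5-cycle (1, 7, 8, 9, 3).
On a 5-cycle, α^5 is the identity, so α^44 = α^4 there (44 ≡ 4 mod 5).
Advancing 4 steps from 1: 1 → 7 → 8 → 9 → 3.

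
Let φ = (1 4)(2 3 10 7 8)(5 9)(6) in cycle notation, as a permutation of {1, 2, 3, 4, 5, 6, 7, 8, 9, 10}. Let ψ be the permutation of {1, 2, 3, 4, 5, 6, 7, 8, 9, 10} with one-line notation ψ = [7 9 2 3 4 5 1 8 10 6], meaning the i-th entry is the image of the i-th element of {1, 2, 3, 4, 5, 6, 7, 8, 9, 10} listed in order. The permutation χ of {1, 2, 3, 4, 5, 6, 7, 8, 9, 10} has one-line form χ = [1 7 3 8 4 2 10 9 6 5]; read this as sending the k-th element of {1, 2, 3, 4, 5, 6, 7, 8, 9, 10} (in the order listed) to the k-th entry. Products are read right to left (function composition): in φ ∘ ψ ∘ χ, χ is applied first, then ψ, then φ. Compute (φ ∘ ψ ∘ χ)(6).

5

Apply the permutations in order: χ(6) = 2, then ψ(2) = 9, then φ(9) = 5. So (φ ∘ ψ ∘ χ)(6) = 5.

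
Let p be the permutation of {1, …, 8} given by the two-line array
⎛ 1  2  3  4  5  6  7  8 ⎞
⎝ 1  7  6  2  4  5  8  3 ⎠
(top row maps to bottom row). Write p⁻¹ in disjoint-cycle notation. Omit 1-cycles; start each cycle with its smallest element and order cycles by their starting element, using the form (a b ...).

(2 4 5 6 3 8 7)

First write p in disjoint cycles: (2 7 8 3 6 5 4).
The inverse reverses every cycle; in canonical form, p⁻¹ = (2 4 5 6 3 8 7).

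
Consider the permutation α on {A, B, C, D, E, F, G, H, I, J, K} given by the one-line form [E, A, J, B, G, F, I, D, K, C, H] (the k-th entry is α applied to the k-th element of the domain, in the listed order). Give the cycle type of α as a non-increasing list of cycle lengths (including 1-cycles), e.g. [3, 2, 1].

The disjoint cycles are (A, E, G, I, K, H, D, B)(C, J)(F), with lengths 8, 2, 1 in non-increasing order.

[8, 2, 1]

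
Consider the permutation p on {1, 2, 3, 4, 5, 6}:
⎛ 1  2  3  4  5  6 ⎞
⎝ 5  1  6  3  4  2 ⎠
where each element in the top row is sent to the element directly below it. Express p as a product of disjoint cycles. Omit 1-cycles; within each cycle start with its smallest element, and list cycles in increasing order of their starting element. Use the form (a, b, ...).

(1, 5, 4, 3, 6, 2)

Iterating p from 1 gives 1 → 5 → 4 → 3 → 6 → 2 → 1; that is the 6-cycle (1, 5, 4, 3, 6, 2).
Repeating from the next unused element and collecting all non-trivial cycles gives (1, 5, 4, 3, 6, 2).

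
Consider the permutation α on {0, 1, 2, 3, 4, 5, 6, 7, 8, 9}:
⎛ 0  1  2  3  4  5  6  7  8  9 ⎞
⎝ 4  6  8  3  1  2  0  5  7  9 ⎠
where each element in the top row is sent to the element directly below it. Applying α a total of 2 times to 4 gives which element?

6

Tracing 4 → 1 → … returns to 4 after 4 steps, so 4 lies in a 4-cycle (0 4 1 6).
Stepping 2 places around the cycle: 4 → 1 → 6.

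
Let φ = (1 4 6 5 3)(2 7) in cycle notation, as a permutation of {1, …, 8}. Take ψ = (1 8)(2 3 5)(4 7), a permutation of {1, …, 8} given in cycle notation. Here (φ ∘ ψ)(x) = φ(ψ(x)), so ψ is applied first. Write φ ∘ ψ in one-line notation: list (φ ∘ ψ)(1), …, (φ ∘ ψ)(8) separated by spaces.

8 1 3 2 7 5 6 4

For each element, apply ψ then φ: 1 → 8 → 8; 2 → 3 → 1; 3 → 5 → 3; 4 → 7 → 2; 5 → 2 → 7; 6 → 6 → 5; 7 → 4 → 6; 8 → 1 → 4.
So φ ∘ ψ in one-line form is 8 1 3 2 7 5 6 4.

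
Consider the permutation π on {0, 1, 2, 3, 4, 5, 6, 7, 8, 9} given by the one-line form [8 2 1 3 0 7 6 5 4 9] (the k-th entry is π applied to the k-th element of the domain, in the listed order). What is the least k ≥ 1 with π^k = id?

6

The disjoint-cycle form of π has cycle lengths 3, 2, 2, 1, 1, 1.
The order of π is the least common multiple of its cycle lengths: lcm(3, 2, 2) = 6.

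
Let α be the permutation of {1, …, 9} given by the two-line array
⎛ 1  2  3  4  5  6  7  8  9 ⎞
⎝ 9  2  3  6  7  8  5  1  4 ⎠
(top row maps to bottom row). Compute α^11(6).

8

Tracing 6 → 8 → … returns to 6 after 5 steps, so 6 lies in a 5-cycle (1, 9, 4, 6, 8).
Powers repeat with period 5 on this cycle, and 11 mod 5 = 1, so α^11(6) = α^1(6).
Stepping 1 place around the cycle: 6 → 8.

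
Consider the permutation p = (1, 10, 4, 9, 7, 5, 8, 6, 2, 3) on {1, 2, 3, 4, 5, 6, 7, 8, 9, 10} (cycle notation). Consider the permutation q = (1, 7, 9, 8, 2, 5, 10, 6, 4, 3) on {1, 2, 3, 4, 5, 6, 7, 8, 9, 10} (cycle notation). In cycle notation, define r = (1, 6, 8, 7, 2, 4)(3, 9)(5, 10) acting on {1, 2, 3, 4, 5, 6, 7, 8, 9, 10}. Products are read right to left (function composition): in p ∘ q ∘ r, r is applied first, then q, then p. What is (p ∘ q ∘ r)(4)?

5

(p ∘ q ∘ r)(4) = p(q(r(4))). r(4) = 1, then q(1) = 7, then p(7) = 5, so the result is 5.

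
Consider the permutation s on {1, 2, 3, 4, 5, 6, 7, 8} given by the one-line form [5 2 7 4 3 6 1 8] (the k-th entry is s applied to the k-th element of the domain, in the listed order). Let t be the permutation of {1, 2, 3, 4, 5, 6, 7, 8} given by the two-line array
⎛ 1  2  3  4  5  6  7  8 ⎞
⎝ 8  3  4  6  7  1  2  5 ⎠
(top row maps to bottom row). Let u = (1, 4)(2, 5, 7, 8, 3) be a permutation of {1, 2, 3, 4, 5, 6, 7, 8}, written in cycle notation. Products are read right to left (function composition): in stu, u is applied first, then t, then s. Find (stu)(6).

5

Apply the permutations in order: u(6) = 6, then t(6) = 1, then s(1) = 5. So (stu)(6) = 5.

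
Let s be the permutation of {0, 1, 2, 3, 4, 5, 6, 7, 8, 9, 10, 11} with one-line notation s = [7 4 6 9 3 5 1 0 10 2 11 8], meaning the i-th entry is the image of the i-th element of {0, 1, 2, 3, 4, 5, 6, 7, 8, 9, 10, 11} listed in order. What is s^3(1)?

9

Tracing 1 → 4 → … returns to 1 after 6 steps, so 1 lies in a 6-cycle (1, 4, 3, 9, 2, 6).
Stepping 3 places around the cycle: 1 → 4 → 3 → 9.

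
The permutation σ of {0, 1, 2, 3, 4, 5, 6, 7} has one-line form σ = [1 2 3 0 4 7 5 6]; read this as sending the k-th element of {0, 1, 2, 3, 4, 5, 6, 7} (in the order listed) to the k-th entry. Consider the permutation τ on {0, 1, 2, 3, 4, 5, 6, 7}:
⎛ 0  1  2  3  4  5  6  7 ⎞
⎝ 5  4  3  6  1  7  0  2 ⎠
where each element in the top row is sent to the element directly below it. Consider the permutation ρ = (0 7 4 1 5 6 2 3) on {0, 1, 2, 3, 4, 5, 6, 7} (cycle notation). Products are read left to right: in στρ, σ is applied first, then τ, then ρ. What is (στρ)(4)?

(στρ)(4) = ρ(τ(σ(4))). σ(4) = 4, then τ(4) = 1, then ρ(1) = 5, so the result is 5.

5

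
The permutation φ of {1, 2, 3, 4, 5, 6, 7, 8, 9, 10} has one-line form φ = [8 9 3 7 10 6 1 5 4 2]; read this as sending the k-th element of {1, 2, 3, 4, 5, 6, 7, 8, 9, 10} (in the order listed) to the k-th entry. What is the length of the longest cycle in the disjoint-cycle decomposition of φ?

Decomposing into disjoint cycles gives (1, 8, 5, 10, 2, 9, 4, 7); the longest has length 8.

8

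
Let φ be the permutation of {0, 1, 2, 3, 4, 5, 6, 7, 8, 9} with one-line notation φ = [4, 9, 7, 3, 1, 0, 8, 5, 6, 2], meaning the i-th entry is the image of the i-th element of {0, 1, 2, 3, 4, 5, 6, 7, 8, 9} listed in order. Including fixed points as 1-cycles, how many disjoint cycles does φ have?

The cycle decomposition is (0, 4, 1, 9, 2, 7, 5)(3)(6, 8), which has 3 cycles (counting 1-cycles).

3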